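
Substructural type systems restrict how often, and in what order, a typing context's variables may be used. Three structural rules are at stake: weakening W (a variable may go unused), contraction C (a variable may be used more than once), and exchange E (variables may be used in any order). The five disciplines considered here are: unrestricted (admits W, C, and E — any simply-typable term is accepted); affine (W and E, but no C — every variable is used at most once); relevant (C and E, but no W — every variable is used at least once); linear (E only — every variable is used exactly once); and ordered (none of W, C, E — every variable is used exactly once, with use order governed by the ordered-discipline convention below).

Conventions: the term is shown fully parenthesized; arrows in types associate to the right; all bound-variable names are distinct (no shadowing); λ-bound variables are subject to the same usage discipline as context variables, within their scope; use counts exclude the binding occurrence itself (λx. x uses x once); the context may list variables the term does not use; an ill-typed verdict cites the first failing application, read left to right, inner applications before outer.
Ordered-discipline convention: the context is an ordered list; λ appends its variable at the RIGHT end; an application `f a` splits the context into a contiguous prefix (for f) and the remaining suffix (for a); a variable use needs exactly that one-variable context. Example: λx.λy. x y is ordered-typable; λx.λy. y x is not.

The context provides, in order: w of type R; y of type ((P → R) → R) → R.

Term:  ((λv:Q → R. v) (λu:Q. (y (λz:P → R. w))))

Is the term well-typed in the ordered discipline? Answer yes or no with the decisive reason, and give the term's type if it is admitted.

no — needs weakening: u, z unused
variable uses: w: 1, y: 1, v [bound]: 1, u [bound]: 0, z [bound]: 0
left-to-right use order: v, y, w
typing: well-typed at Q → R
per-discipline verdicts: ordered ✗ · linear ✗ · affine ✓ · relevant ✗ · unrestricted ✓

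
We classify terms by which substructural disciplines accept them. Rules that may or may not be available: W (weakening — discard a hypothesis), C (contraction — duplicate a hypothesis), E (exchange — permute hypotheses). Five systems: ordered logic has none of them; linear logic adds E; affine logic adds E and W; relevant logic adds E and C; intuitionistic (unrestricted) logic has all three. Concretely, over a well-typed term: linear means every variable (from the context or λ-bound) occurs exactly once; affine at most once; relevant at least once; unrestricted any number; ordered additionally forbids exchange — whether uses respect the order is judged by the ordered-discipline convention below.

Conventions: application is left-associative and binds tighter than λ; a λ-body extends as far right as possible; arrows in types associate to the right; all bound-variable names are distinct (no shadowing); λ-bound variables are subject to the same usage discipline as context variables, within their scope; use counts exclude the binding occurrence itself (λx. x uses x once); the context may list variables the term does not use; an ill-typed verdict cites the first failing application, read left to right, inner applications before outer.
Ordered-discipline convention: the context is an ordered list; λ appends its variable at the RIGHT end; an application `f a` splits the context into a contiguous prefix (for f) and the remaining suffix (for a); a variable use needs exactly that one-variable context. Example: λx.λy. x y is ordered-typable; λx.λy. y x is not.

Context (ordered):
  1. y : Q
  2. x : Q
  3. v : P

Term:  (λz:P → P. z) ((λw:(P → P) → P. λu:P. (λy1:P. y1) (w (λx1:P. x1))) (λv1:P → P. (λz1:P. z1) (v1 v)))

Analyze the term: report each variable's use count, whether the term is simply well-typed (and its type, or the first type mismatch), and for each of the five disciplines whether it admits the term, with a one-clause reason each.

use counts: y: 0, x: 0, v: 1, z [bound]: 1, w [bound]: 1, u [bound]: 0, y1 [bound]: 1, x1 [bound]: 1, v1 [bound]: 1, z1 [bound]: 1
order of uses: z, y1, w, x1, z1, v1, v
typing: ✓ — P → P
ordered ✗ (needs weakening: y, x, u unused)
linear ✗ (needs weakening: y, x, u unused)
affine ✓ (none of y, x, v, z, w, u, y1, x1, v1, z1 used more than once)
relevant ✗ (needs weakening: y, x, u unused)
unrestricted ✓ (type-checks (P → P) and nothing is barred)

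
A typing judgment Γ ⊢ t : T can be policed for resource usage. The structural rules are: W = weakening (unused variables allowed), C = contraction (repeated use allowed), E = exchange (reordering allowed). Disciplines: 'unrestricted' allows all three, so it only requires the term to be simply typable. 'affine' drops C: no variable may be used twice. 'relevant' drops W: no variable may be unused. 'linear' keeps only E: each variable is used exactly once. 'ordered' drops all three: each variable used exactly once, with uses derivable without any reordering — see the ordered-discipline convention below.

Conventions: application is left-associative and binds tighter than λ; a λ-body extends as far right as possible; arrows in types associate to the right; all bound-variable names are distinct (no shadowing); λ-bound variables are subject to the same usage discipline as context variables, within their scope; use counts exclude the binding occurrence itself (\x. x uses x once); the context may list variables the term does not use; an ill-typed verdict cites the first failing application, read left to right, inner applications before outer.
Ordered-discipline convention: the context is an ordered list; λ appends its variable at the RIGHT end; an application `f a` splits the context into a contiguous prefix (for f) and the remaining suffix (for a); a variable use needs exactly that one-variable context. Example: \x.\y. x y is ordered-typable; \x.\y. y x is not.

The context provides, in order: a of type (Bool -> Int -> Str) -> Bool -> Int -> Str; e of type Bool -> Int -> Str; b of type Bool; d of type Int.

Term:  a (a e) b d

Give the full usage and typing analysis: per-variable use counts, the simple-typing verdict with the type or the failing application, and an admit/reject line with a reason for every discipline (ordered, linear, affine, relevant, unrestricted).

variable uses: a: 2×; e: 1×; b: 1×; d: 1×
uses in reading order: a, a, e, b, d
typing: the term checks, with type Str
ordered: ✗ — a ×2 used more than once (contraction)
linear: ✗ — a ×2 used more than once (contraction)
affine: ✗ — a ×2 used more than once (contraction)
relevant: ✓ — every one of a, e, b, d appears
unrestricted: ✓ — type-checks (Str) and nothing is barred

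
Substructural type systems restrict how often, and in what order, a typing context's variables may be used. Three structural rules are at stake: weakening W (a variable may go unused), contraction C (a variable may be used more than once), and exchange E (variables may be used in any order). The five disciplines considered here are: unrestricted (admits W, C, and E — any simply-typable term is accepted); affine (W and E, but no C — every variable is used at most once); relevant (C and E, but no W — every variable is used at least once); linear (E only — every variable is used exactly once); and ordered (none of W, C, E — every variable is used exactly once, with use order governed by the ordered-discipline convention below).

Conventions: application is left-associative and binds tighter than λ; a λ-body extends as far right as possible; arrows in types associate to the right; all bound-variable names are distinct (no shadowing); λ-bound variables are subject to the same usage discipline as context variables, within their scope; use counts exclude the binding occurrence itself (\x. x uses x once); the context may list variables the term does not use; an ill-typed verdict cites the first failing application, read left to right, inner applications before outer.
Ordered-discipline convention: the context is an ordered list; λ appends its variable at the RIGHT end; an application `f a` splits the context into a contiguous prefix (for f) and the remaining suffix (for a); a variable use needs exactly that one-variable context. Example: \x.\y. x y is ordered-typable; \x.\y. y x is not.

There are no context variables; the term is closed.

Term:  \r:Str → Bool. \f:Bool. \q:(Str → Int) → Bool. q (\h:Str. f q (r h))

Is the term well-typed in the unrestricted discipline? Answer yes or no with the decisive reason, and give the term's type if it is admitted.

no — not simply typable
variable uses: r (λ-bound): 1×, f (λ-bound): 1×, q (λ-bound): 2×, h (λ-bound): 1×
order of uses: q, f, q, r, h
typing: ill-typed: can't apply a value of type Bool
all disciplines: ordered ✗, linear ✗, affine ✗, relevant ✗, unrestricted ✗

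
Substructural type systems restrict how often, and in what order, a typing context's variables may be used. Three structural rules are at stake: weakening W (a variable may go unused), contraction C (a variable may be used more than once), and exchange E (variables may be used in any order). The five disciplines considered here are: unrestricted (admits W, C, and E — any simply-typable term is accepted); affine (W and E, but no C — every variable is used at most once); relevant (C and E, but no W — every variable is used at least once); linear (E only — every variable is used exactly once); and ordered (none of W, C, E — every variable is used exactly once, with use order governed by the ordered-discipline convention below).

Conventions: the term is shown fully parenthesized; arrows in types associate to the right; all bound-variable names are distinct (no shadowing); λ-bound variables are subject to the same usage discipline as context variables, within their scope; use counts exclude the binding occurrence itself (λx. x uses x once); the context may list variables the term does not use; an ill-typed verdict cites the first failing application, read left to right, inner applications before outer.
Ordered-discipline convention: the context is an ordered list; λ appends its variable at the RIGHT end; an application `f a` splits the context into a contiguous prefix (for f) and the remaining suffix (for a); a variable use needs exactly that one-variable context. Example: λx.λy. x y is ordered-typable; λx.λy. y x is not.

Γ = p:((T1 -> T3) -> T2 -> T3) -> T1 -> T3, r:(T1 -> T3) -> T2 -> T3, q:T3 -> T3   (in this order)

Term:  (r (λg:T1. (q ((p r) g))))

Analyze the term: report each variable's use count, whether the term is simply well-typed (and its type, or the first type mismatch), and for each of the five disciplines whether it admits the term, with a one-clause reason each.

counts: p ×1; r ×2; q ×1; g [bound] ×1
left-to-right use order: r, q, p, r, g
typing: well-typed at T2 -> T3
ordered ✗ (r ×2 used more than once (contraction))
linear ✗ (r ×2 used more than once (contraction))
affine ✗ (r ×2 used more than once (contraction))
relevant ✓ (none of p, r, q, g goes unused)
unrestricted ✓ (well-typed at T2 -> T3; no restrictions here)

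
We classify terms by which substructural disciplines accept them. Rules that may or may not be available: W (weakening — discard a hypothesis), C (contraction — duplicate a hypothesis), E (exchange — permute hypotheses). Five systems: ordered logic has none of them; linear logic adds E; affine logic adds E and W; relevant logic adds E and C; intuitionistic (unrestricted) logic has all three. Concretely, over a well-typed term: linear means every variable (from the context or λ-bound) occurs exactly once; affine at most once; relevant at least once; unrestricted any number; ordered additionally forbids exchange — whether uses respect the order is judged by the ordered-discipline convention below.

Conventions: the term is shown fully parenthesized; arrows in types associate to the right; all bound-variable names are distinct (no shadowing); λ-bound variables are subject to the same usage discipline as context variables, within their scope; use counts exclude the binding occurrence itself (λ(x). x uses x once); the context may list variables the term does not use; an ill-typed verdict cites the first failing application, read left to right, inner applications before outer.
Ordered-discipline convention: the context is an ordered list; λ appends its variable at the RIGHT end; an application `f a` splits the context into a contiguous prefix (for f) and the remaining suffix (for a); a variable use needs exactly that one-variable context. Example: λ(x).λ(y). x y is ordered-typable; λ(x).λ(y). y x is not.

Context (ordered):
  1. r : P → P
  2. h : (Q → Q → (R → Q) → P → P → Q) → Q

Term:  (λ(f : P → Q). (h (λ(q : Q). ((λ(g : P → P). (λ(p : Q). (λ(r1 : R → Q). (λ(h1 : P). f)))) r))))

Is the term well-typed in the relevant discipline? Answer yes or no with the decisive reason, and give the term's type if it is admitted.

no — q, g, p, r1, h1 never used (weakening)
use counts: r=1; h=1; f [bound]=1; q [bound]=0; g [bound]=0; p [bound]=0; r1 [bound]=0; h1 [bound]=0
use order (left to right): h, f, r
typing: ✓ — (P → Q) → Q
summary: ordered ✗; linear ✗; affine ✓; relevant ✗; unrestricted ✓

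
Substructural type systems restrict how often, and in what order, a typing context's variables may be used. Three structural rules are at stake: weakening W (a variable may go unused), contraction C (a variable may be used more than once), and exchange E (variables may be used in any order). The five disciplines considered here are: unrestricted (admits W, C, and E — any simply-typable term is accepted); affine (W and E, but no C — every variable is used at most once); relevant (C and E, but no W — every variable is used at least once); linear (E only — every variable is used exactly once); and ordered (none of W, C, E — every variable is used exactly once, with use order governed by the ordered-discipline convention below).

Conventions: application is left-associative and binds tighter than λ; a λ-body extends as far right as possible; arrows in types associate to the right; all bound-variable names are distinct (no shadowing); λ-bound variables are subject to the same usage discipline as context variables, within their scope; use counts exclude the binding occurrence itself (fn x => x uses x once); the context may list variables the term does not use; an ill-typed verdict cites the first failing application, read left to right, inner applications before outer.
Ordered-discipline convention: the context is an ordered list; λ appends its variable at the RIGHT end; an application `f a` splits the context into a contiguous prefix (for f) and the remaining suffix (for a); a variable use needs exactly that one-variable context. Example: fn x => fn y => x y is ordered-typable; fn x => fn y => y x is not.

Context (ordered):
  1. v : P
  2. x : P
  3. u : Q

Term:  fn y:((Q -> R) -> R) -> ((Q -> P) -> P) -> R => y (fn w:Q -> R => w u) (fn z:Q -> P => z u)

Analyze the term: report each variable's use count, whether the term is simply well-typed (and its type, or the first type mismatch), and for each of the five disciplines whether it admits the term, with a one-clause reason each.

counts: v: 0×; x: 0×; u: 2×; y [bound]: 1×; w [bound]: 1×; z [bound]: 1×
use order (left to right): y, w, u, z, u
typing: well-typed at (((Q -> R) -> R) -> ((Q -> P) -> P) -> R) -> R
ordered: ✗, u ×2 used more than once (contraction); v, x left unused
linear: ✗, u ×2 used more than once (contraction); v, x left unused
affine: ✗, u ×2 used more than once (contraction)
relevant: ✗, v, x left unused
unrestricted: ✓, simply typable at (((Q -> R) -> R) -> ((Q -> P) -> P) -> R) -> R; W, C, E all held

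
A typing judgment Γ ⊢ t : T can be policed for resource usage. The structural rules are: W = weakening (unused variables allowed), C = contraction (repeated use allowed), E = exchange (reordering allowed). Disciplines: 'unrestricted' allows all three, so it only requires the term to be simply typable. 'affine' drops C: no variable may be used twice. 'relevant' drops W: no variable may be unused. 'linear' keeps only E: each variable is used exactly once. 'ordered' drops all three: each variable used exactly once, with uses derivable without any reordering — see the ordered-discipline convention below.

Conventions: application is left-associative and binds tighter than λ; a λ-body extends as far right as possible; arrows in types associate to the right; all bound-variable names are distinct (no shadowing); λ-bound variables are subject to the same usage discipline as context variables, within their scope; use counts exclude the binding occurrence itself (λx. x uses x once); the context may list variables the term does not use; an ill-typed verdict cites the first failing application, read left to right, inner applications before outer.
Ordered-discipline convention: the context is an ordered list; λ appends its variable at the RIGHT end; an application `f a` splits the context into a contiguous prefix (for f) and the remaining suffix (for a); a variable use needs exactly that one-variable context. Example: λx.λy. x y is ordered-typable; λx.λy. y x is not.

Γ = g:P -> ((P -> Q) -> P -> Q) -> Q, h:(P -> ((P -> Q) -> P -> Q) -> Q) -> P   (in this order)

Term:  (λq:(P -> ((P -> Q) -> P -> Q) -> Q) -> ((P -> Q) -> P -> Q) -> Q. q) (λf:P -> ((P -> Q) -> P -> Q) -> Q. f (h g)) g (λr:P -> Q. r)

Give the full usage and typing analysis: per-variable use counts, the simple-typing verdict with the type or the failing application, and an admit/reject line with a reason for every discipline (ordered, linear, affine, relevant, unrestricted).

variable uses: g: 2×, h: 1×, q (λ-bound): 1×, f (λ-bound): 1×, r (λ-bound): 1×
uses in reading order: q, f, h, g, g, r
typing: well-typed at Q
ordered: ✗, uses contraction: g ×2
linear: ✗, uses contraction: g ×2
affine: ✗, uses contraction: g ×2
relevant: ✓, none of g, h, q, f, r goes unused
unrestricted: ✓, simply typable at Q; W, C, E all held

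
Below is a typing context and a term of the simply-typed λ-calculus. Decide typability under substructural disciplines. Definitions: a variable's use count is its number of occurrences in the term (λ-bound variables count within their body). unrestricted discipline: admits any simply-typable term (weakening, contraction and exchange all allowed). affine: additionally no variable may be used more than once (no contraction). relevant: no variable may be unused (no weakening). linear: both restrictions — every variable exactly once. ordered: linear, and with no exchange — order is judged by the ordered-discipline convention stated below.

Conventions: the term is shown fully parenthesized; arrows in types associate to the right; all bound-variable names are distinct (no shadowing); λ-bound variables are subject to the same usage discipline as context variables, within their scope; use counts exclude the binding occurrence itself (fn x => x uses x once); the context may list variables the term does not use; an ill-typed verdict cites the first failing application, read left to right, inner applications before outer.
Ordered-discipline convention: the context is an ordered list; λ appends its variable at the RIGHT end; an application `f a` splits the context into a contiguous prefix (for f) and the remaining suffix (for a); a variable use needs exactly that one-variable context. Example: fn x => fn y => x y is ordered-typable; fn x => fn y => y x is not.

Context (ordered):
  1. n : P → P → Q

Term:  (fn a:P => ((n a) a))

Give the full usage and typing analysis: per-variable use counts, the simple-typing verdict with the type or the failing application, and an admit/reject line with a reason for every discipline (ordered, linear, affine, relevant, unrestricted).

counts: n=1, a [bound]=2
order of uses: n, a, a
typing: ✓ — P → Q
ordered: ✗, a ×2 used more than once (contraction)
linear: ✗, a ×2 used more than once (contraction)
affine: ✗, a ×2 used more than once (contraction)
relevant: ✓, none of n, a goes unused
unrestricted: ✓, type-checks (P → Q) and nothing is barred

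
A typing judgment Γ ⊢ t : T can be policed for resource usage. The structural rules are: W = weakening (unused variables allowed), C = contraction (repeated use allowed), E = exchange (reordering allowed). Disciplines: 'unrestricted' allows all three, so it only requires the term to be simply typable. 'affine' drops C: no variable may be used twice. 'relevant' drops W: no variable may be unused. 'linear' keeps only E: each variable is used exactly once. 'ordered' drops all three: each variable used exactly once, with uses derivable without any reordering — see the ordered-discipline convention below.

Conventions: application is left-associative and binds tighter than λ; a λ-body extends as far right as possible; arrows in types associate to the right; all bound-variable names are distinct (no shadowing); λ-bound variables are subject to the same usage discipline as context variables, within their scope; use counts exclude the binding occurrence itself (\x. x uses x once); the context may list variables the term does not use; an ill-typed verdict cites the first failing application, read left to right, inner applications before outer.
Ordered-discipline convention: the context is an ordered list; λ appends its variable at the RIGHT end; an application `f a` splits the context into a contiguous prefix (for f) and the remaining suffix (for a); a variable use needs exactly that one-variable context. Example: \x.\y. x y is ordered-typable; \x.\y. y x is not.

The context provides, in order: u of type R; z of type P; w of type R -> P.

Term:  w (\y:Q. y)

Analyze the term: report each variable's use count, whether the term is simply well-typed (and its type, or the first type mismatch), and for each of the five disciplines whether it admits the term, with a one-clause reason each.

counts: u: 0, z: 0, w: 1, y [bound]: 1
uses in reading order: w, y
typing: ill-typed: a function awaiting R gets Q -> Q
ordered: ✗ — a type mismatch blocks all five
linear: ✗ — the type mismatch rejects it
affine: ✗ — not simply typable
relevant: ✗ — fails simple typing
unrestricted: ✗ — a type mismatch blocks all five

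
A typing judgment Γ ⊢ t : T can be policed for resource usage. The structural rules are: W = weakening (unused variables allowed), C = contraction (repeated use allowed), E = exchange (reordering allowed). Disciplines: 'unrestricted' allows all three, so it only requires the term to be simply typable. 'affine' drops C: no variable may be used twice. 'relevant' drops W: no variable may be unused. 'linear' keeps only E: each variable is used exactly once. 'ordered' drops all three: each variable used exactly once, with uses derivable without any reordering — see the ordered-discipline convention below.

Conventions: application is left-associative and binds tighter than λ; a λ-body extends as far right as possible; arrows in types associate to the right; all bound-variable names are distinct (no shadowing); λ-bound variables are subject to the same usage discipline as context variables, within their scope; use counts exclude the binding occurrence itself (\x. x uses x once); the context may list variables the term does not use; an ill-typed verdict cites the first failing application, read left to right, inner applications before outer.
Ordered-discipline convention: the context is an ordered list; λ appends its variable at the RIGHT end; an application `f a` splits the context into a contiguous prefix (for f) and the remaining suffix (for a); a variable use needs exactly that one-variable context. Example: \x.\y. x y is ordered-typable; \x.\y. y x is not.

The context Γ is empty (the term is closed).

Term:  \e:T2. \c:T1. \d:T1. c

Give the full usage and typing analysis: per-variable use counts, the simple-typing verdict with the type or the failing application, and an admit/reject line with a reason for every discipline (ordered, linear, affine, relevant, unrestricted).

use counts: e (bound)=0; c (bound)=1; d (bound)=0
uses in reading order: c
typing: the term checks, with type T2 → T1 → T1 → T1
ordered: ✗, needs weakening: e, d unused
linear: ✗, needs weakening: e, d unused
affine: ✓, none of e, c, d used more than once
relevant: ✗, needs weakening: e, d unused
unrestricted: ✓, simply typable at T2 → T1 → T1 → T1; W, C, E all held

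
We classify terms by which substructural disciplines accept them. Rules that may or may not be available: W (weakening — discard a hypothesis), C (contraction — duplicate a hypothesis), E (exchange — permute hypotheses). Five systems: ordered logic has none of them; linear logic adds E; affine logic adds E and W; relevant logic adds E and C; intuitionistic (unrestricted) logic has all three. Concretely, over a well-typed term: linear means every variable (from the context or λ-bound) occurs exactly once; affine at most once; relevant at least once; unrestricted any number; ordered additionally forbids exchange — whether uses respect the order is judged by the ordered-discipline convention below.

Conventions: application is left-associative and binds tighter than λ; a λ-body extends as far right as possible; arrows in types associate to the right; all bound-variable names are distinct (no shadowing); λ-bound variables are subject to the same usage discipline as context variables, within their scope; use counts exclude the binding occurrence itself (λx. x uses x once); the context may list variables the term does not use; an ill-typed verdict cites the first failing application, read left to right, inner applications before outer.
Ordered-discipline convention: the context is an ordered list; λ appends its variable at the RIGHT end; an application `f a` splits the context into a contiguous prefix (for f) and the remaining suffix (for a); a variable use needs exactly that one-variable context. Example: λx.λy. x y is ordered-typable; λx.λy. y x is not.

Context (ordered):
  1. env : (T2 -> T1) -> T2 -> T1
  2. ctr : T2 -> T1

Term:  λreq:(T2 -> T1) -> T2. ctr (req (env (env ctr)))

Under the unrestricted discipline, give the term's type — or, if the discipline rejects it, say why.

term : ((T2 -> T1) -> T2) -> T1
use counts: env ×2; ctr ×2; req [bound] ×1
order of uses: ctr, req, env, env, ctr
typing: well-typed — term : ((T2 -> T1) -> T2) -> T1
across the five disciplines: ordered ✗ | linear ✗ | affine ✗ | relevant ✓ | unrestricted ✓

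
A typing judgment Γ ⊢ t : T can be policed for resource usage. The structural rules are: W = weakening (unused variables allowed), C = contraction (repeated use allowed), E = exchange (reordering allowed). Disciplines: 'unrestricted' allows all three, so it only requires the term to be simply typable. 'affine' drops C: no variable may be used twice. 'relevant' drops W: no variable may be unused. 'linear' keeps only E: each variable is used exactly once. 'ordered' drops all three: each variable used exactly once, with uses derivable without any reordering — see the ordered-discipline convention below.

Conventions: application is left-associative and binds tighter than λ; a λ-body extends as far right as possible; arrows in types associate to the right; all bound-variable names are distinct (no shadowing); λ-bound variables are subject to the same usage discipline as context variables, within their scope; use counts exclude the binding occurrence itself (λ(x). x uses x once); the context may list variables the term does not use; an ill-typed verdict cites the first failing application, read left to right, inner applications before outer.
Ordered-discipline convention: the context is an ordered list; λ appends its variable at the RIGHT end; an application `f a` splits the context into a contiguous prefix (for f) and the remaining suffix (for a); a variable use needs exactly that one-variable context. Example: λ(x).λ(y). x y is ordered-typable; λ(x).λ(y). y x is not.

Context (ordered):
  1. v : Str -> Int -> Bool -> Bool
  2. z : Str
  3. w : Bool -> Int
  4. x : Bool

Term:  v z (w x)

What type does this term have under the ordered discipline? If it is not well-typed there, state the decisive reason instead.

term : Bool -> Bool
usage: v: 1×, z: 1×, w: 1×, x: 1×
uses in reading order: v, z, w, x
typing: well-typed at Bool -> Bool
all disciplines: ordered ✓ | linear ✓ | affine ✓ | relevant ✓ | unrestricted ✓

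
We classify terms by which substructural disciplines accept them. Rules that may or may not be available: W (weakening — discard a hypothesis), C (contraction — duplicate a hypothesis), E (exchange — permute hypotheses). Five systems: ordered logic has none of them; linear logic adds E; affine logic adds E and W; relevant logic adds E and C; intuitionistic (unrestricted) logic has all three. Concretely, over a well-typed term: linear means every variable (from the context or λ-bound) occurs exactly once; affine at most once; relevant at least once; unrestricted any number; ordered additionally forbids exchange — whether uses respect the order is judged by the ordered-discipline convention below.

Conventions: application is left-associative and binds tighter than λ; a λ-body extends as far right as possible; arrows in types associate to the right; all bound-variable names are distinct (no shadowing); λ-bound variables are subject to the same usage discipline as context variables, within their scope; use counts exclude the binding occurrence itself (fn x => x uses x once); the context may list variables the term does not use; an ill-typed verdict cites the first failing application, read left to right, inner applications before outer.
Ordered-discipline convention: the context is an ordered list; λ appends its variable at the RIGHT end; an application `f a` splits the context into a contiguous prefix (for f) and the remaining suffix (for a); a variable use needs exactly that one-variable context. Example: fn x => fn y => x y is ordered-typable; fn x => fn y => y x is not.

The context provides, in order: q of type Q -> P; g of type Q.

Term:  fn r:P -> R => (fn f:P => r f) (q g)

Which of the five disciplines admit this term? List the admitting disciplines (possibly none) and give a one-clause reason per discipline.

admitted in: linear, affine, relevant, unrestricted
variable uses: q ×1; g ×1; r (λ-bound) ×1; f (λ-bound) ×1
order of uses: r, f, q, g
typing: the term checks, with type (P -> R) -> R
ordered: ✗ — use order r, f, q, g needs exchange
linear: ✓ — exactly-once usage across q, g, r, f
affine: ✓ — none of q, g, r, f used more than once
relevant: ✓ — none of q, g, r, f goes unused
unrestricted: ✓ — type-checks ((P -> R) -> R) and nothing is barred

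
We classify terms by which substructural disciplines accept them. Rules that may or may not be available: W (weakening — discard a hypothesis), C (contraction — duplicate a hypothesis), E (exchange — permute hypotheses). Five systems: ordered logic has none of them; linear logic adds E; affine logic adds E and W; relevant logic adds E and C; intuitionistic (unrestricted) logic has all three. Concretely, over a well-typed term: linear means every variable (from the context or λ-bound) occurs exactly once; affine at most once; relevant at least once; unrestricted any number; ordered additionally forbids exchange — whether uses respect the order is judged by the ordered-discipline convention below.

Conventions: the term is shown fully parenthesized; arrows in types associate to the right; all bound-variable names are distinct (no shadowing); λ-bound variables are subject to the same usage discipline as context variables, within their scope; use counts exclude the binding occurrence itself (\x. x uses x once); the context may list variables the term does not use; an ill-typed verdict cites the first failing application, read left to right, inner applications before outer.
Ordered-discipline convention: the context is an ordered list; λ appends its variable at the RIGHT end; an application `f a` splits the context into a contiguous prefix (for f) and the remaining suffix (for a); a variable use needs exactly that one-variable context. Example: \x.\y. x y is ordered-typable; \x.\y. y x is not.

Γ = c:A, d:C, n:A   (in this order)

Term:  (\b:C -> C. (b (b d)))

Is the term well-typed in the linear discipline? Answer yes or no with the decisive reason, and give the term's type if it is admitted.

no — needs contraction — b ×2; c, n left unused
variable uses: c=0; d=1; n=0; b (bound)=2
uses in reading order: b, b, d
typing: the term checks, with type (C -> C) -> C
all disciplines: ordered ✗ · linear ✗ · affine ✗ · relevant ✗ · unrestricted ✓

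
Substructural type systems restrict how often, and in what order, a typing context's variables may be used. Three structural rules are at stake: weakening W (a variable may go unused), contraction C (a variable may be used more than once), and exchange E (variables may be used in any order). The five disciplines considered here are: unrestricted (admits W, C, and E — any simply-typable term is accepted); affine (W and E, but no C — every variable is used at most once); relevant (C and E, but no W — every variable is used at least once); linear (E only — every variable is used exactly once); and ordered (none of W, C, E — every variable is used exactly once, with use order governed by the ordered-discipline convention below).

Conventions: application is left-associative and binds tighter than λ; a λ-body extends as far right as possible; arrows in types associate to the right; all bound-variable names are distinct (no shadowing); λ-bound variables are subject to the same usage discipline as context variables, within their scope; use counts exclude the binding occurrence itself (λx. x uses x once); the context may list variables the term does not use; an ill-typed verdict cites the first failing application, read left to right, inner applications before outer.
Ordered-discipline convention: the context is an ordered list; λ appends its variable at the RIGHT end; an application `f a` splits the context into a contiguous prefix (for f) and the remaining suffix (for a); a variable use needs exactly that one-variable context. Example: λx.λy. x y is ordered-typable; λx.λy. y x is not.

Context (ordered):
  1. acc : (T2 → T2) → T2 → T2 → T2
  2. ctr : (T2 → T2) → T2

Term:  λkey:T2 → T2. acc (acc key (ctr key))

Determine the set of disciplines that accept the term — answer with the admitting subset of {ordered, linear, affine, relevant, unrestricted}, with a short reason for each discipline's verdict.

accepted by: relevant, unrestricted
counts: acc: 2×, ctr: 1×, key (λ-bound): 2×
uses in reading order: acc, acc, key, ctr, key
typing: well-typed at (T2 → T2) → T2 → T2 → T2
ordered: ✗ — repeated use of acc ×2, key ×2
linear: ✗ — repeated use of acc ×2, key ×2
affine: ✗ — repeated use of acc ×2, key ×2
relevant: ✓ — at least one use each (acc, ctr, key)
unrestricted: ✓ — typability at (T2 → T2) → T2 → T2 → T2 is all that's needed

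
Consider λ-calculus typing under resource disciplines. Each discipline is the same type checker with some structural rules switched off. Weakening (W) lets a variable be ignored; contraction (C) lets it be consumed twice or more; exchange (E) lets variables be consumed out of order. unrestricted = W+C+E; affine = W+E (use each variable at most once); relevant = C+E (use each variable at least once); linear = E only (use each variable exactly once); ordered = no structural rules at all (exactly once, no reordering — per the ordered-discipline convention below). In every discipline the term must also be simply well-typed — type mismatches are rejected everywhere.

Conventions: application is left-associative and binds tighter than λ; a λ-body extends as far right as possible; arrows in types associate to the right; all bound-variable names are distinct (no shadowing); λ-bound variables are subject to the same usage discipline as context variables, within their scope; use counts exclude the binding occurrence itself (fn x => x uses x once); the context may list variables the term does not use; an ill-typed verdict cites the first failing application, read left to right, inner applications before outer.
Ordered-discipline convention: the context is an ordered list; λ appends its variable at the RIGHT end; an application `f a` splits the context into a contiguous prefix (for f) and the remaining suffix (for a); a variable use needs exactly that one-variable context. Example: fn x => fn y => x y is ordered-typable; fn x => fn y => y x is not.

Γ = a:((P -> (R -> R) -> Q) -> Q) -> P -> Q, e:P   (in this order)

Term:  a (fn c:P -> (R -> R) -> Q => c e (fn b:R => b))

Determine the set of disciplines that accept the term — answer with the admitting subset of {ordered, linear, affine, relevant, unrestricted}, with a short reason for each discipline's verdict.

admitted by: linear, affine, relevant, unrestricted
counts: a=1, e=1, c [bound]=1, b [bound]=1
use order (left to right): a, c, e, b
typing: well-typed at P -> Q
ordered: ✗, no contiguous prefix/suffix split fits a, c, e, b
linear: ✓, a, e, c, b: one use apiece
affine: ✓, no duplicate uses among a, e, c, b
relevant: ✓, a, e, c, b: all used, weakening unneeded
unrestricted: ✓, type-checks (P -> Q) and nothing is barred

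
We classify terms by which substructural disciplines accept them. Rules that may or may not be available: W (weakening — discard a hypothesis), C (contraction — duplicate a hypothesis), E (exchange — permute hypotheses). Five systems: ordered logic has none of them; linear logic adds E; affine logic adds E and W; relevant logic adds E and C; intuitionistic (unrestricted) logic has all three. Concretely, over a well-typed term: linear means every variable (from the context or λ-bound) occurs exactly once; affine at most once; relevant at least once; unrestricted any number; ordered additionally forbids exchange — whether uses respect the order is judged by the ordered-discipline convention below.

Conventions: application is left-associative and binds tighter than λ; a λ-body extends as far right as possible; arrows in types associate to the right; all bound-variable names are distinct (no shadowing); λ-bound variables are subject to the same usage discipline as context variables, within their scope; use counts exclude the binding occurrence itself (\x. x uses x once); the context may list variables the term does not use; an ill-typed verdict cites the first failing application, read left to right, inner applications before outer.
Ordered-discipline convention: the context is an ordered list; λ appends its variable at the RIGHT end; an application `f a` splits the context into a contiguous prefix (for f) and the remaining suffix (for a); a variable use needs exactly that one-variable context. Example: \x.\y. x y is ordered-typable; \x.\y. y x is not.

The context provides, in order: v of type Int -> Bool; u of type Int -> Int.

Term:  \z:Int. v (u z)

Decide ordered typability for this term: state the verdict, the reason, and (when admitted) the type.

yes — single-use (v, u, z), ordered derivation ok; term : Int -> Bool
usage: v: 1, u: 1, z (λ-bound): 1
uses in reading order: v, u, z
typing: well-typed — term : Int -> Bool
per-discipline verdicts: ordered ✓, linear ✓, affine ✓, relevant ✓, unrestricted ✓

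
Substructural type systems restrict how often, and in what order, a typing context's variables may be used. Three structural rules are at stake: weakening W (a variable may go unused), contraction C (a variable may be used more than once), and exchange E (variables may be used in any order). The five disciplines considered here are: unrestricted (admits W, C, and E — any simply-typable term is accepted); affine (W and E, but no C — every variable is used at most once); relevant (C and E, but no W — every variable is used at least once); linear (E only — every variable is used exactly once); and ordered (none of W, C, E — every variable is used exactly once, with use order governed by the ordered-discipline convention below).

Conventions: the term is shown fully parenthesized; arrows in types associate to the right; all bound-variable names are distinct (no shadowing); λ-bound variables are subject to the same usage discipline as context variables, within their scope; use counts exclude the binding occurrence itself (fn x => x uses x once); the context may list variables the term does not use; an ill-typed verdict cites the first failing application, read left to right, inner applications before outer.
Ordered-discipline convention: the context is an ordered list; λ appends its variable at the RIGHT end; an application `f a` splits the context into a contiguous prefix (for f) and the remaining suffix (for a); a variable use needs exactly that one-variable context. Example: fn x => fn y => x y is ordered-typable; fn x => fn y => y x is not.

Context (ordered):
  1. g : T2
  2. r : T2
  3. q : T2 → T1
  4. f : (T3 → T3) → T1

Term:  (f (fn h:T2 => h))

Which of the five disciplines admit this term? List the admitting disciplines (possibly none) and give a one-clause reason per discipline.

admitting disciplines: none
usage: g ×0, r ×0, q ×0, f ×1, h (λ-bound) ×1
left-to-right use order: f, h
typing: ill-typed: a function awaiting T3 → T3 gets T2 → T2
ordered ✗ (the type mismatch rejects it)
linear ✗ (not simply typable)
affine ✗ (fails simple typing)
relevant ✗ (a type mismatch blocks all five)
unrestricted ✗ (the type mismatch rejects it)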